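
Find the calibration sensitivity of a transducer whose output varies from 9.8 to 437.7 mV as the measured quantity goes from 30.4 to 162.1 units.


Sensitivity = (y2 - y1) / (x2 - x1).
S = (437.7 - 9.8) / (162.1 - 30.4)
S = 427.9 / 131.7
S = 3.2491 mV/unit

3.2491 mV/unit


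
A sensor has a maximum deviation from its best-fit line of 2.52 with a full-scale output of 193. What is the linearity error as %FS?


Linearity error = (max deviation / full scale) * 100%.
Linearity = (2.52 / 193) * 100
Linearity = 1.306 %FS

1.306 %FS


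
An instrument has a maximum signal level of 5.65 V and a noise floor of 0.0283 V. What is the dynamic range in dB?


Dynamic range = 20 * log10(Vmax / Vnoise).
DR = 20 * log10(5.65 / 0.0283)
DR = 20 * log10(199.65)
DR = 46.01 dB

46.01 dB


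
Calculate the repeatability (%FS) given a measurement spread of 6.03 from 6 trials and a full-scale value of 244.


Repeatability = (spread / full scale) * 100%.
R = (6.03 / 244) * 100
R = 2.471 %FS

2.471 %FS


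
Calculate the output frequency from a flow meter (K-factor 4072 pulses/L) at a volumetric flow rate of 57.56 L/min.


Frequency = K * Q / 60 (converting L/min to L/s).
f = 4072 * 57.56 / 60
f = 234384.32 / 60
f = 3906.41 Hz

3906.41 Hz


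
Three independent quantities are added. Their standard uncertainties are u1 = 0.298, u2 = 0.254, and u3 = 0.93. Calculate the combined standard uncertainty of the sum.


For a sum of independent quantities, uc = sqrt(u1^2 + u2^2 + u3^2).
uc = sqrt(0.298^2 + 0.254^2 + 0.93^2)
uc = sqrt(0.088804 + 0.064516 + 0.8649)
uc = 1.0091

1.0091


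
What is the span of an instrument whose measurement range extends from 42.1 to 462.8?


Span = upper range - lower range.
Span = 462.8 - (42.1)
Span = 420.7

420.7


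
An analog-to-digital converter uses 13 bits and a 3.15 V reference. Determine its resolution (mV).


The resolution (LSB) of an ADC is Vref / 2^n.
LSB = 3.15 / 2^13
LSB = 3.15 / 8192
LSB = 0.00038452 V = 0.38452148 mV

0.38452148 mV


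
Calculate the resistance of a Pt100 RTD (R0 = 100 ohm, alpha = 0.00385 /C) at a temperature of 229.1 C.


The RTD equation: Rt = R0 * (1 + alpha * T).
Rt = 100 * (1 + 0.00385 * 229.1)
Rt = 100 * (1 + 0.882035)
Rt = 100 * 1.882035
Rt = 188.204 ohm

188.204 ohm


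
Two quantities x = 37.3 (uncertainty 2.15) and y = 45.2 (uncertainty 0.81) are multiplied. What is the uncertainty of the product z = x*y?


For a product z = x*y, the relative uncertainty is:
uz/z = sqrt((ux/x)^2 + (uy/y)^2)
Relative uncertainties: ux/x = 2.15/37.3 = 0.057641
uy/y = 0.81/45.2 = 0.01792
z = 37.3 * 45.2 = 1686.0
uz = 1686.0 * sqrt(0.057641^2 + 0.01792^2) = 101.768

101.768


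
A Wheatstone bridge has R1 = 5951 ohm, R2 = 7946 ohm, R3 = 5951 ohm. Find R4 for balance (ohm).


At balance: R1*R4 = R2*R3, so R4 = R2*R3/R1.
R4 = 7946 * 5951 / 5951
R4 = 47286646 / 5951
R4 = 7946.0 ohm

7946.0 ohm


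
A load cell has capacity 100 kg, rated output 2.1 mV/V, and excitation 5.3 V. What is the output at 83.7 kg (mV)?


Vout = rated_output * Vex * (load / capacity).
Vout = 2.1 * 5.3 * (83.7 / 100)
Vout = 2.1 * 5.3 * 0.837
Vout = 9.316 mV

9.316 mV


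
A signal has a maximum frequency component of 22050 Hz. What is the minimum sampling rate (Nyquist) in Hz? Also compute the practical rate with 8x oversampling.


By Nyquist theorem, fs_min = 2 * fmax.
fs_min = 2 * 22050 = 44100 Hz
Practical rate = 8 * fs_min = 8 * 44100 = 352800 Hz

fs_min = 44100 Hz, fs_practical = 352800 Hz


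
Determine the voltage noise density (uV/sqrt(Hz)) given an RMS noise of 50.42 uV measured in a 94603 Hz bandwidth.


Noise spectral density = Vrms / sqrt(BW).
NSD = 50.42 / sqrt(94603)
NSD = 50.42 / 307.576
NSD = 0.1639 uV/sqrt(Hz)

0.1639 uV/sqrt(Hz)


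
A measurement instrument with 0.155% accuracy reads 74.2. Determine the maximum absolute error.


Absolute error = (accuracy% / 100) * reading.
Error = (0.155 / 100) * 74.2
Error = 0.00155 * 74.2
Error = 0.115

0.115


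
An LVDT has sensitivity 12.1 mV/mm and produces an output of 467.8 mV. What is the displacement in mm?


Displacement = Vout / sensitivity.
d = 467.8 / 12.1
d = 38.661 mm

38.661 mm


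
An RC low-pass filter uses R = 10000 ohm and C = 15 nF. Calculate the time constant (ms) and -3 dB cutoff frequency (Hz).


Time constant: tau = R * C.
tau = 10000 * 1.50e-08 = 0.00015 s
tau = 0.15 ms
Cutoff frequency: fc = 1 / (2*pi*R*C).
fc = 1 / (2*pi*0.00015) = 1061.03 Hz

tau = 0.15 ms, fc = 1061.03 Hz


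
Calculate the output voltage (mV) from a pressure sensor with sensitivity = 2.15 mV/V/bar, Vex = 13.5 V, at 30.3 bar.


Output = sensitivity * Vex * P.
Vout = 2.15 * 13.5 * 30.3
Vout = 29.025 * 30.3
Vout = 879.46 mV

879.46 mV


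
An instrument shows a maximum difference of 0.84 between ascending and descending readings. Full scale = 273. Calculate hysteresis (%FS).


Hysteresis = (max difference / full scale) * 100%.
H = (0.84 / 273) * 100
H = 0.308 %FS

0.308 %FS


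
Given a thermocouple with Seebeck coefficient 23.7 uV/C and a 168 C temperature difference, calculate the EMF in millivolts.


The thermocouple output V = sensitivity * dT.
V = 23.7 uV/C * 168 C
V = 3981.6 uV
V = 3.982 mV

3.982 mV


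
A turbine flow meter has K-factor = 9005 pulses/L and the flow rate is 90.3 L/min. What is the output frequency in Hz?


Frequency = K * Q / 60 (converting L/min to L/s).
f = 9005 * 90.3 / 60
f = 813151.5 / 60
f = 13552.52 Hz

13552.52 Hz


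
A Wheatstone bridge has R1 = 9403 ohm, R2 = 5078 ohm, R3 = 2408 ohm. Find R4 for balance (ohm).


At balance: R1*R4 = R2*R3, so R4 = R2*R3/R1.
R4 = 5078 * 2408 / 9403
R4 = 12227824 / 9403
R4 = 1300.42 ohm

1300.42 ohm


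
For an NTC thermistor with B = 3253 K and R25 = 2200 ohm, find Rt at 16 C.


NTC thermistor equation: Rt = R25 * exp(B * (1/T - 1/T25)).
T in Kelvin: 289.15 K, T25 = 298.15 K
1/T - 1/T25 = 1/289.15 - 1/298.15 = 0.0001044
B * (1/T - 1/T25) = 3253 * 0.0001044 = 0.3396
Rt = 2200 * exp(0.3396) = 3089.7 ohm

3089.7 ohm


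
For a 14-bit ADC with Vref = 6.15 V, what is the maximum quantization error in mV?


The maximum quantization error is +/- LSB/2.
LSB = Vref / 2^n = 6.15 / 16384 = 0.00037537 V
Max error = LSB / 2 = 0.00037537 / 2 = 0.00018768 V
Max error = 0.1877 mV

0.1877 mV


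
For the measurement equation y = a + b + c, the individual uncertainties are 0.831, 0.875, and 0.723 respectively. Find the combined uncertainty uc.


For a sum of independent quantities, uc = sqrt(u1^2 + u2^2 + u3^2).
uc = sqrt(0.831^2 + 0.875^2 + 0.723^2)
uc = sqrt(0.690561 + 0.765625 + 0.522729)
uc = 1.4067

1.4067


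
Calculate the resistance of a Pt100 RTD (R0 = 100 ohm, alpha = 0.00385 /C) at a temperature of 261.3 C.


The RTD equation: Rt = R0 * (1 + alpha * T).
Rt = 100 * (1 + 0.00385 * 261.3)
Rt = 100 * (1 + 1.006005)
Rt = 100 * 2.006005
Rt = 200.601 ohm

200.601 ohm


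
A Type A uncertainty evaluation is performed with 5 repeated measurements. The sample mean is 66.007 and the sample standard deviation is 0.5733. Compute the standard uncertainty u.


The standard uncertainty for Type A evaluation is u = s / sqrt(n).
u = 0.5733 / sqrt(5)
u = 0.5733 / 2.2361
u = 0.2564

0.2564


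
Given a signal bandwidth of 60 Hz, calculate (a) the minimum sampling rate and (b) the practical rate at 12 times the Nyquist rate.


By Nyquist theorem, fs_min = 2 * fmax.
fs_min = 2 * 60 = 120 Hz
Practical rate = 12 * fs_min = 12 * 120 = 1440 Hz

fs_min = 120 Hz, fs_practical = 1440 Hz


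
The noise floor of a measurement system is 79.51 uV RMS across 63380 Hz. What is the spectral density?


Noise spectral density = Vrms / sqrt(BW).
NSD = 79.51 / sqrt(63380)
NSD = 79.51 / 251.7538
NSD = 0.3158 uV/sqrt(Hz)

0.3158 uV/sqrt(Hz)


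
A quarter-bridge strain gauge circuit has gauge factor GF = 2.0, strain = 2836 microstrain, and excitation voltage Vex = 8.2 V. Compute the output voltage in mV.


Quarter bridge output: Vout = (GF * epsilon * Vex) / 4.
Vout = (2.0 * 2836e-6 * 8.2) / 4
Vout = 0.0465104 / 4 V
Vout = 0.0116276 V = 11.6276 mV

11.6276 mV


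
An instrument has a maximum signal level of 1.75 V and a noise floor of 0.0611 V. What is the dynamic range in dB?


Dynamic range = 20 * log10(Vmax / Vnoise).
DR = 20 * log10(1.75 / 0.0611)
DR = 20 * log10(28.64)
DR = 29.14 dB

29.14 dB


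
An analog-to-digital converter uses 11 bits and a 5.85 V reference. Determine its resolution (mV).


The resolution (LSB) of an ADC is Vref / 2^n.
LSB = 5.85 / 2^11
LSB = 5.85 / 2048
LSB = 0.00285645 V = 2.85644531 mV

2.85644531 mV


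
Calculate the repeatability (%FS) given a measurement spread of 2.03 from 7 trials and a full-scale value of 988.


Repeatability = (spread / full scale) * 100%.
R = (2.03 / 988) * 100
R = 0.205 %FS

0.205 %FS


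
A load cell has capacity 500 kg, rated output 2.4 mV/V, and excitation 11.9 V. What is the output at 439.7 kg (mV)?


Vout = rated_output * Vex * (load / capacity).
Vout = 2.4 * 11.9 * (439.7 / 500)
Vout = 2.4 * 11.9 * 0.8794
Vout = 25.116 mV

25.116 mV


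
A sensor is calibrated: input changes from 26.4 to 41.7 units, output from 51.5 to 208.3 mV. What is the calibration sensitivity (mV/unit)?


Sensitivity = (y2 - y1) / (x2 - x1).
S = (208.3 - 51.5) / (41.7 - 26.4)
S = 156.8 / 15.3
S = 10.2484 mV/unit

10.2484 mV/unit


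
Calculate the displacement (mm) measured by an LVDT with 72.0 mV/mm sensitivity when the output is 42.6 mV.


Displacement = Vout / sensitivity.
d = 42.6 / 72.0
d = 0.592 mm

0.592 mm


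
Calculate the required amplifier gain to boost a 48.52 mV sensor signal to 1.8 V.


Gain = Vout / Vin (converting to same units).
G = 1.8 V / 48.52 mV
G = 1800.0 mV / 48.52 mV
G = 37.1

37.1


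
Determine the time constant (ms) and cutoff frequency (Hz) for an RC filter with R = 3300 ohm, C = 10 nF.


Time constant: tau = R * C.
tau = 3300 * 1.00e-08 = 3.3e-05 s
tau = 0.033 ms
Cutoff frequency: fc = 1 / (2*pi*R*C).
fc = 1 / (2*pi*3.3e-05) = 4822.88 Hz

tau = 0.033 ms, fc = 4822.88 Hz


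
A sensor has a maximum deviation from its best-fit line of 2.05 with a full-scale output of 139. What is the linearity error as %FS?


Linearity error = (max deviation / full scale) * 100%.
Linearity = (2.05 / 139) * 100
Linearity = 1.475 %FS

1.475 %FS


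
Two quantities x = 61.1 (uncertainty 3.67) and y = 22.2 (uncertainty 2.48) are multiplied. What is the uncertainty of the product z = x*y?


For a product z = x*y, the relative uncertainty is:
uz/z = sqrt((ux/x)^2 + (uy/y)^2)
Relative uncertainties: ux/x = 3.67/61.1 = 0.060065
uy/y = 2.48/22.2 = 0.111712
z = 61.1 * 22.2 = 1356.4
uz = 1356.4 * sqrt(0.060065^2 + 0.111712^2) = 172.043

172.043


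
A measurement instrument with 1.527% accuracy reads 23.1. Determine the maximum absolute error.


Absolute error = (accuracy% / 100) * reading.
Error = (1.527 / 100) * 23.1
Error = 0.01527 * 23.1
Error = 0.3527

0.3527


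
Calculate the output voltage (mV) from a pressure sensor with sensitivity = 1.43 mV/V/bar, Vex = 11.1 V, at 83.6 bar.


Output = sensitivity * Vex * P.
Vout = 1.43 * 11.1 * 83.6
Vout = 15.873 * 83.6
Vout = 1326.98 mV

1326.98 mV


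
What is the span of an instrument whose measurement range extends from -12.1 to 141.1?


Span = upper range - lower range.
Span = 141.1 - (-12.1)
Span = 153.2

153.2


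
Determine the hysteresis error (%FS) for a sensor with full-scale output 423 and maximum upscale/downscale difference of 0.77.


Hysteresis = (max difference / full scale) * 100%.
H = (0.77 / 423) * 100
H = 0.182 %FS

0.182 %FS


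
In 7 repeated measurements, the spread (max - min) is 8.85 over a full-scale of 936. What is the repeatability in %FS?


Repeatability = (spread / full scale) * 100%.
R = (8.85 / 936) * 100
R = 0.946 %FS

0.946 %FS


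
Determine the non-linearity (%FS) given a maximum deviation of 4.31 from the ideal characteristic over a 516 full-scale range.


Linearity error = (max deviation / full scale) * 100%.
Linearity = (4.31 / 516) * 100
Linearity = 0.835 %FS

0.835 %FS


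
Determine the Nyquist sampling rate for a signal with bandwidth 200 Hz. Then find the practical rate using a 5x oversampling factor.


By Nyquist theorem, fs_min = 2 * fmax.
fs_min = 2 * 200 = 400 Hz
Practical rate = 5 * fs_min = 5 * 400 = 2000 Hz

fs_min = 400 Hz, fs_practical = 2000 Hz


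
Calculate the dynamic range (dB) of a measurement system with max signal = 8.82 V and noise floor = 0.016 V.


Dynamic range = 20 * log10(Vmax / Vnoise).
DR = 20 * log10(8.82 / 0.016)
DR = 20 * log10(551.25)
DR = 54.83 dB

54.83 dB


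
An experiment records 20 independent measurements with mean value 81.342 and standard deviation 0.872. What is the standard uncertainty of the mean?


The standard uncertainty for Type A evaluation is u = s / sqrt(n).
u = 0.872 / sqrt(20)
u = 0.872 / 4.4721
u = 0.195

0.195


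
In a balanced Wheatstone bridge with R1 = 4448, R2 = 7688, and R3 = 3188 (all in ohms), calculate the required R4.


At balance: R1*R4 = R2*R3, so R4 = R2*R3/R1.
R4 = 7688 * 3188 / 4448
R4 = 24509344 / 4448
R4 = 5510.19 ohm

5510.19 ohm


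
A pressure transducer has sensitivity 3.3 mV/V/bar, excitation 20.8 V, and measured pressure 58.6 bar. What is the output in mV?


Output = sensitivity * Vex * P.
Vout = 3.3 * 20.8 * 58.6
Vout = 68.64 * 58.6
Vout = 4022.3 mV

4022.3 mV


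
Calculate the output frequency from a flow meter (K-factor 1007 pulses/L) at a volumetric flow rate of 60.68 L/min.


Frequency = K * Q / 60 (converting L/min to L/s).
f = 1007 * 60.68 / 60
f = 61104.76 / 60
f = 1018.41 Hz

1018.41 Hz


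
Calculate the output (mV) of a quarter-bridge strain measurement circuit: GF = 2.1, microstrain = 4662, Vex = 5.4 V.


Quarter bridge output: Vout = (GF * epsilon * Vex) / 4.
Vout = (2.1 * 4662e-6 * 5.4) / 4
Vout = 0.05286708 / 4 V
Vout = 0.01321677 V = 13.2168 mV

13.2168 mV


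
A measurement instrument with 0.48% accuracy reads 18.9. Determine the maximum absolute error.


Absolute error = (accuracy% / 100) * reading.
Error = (0.48 / 100) * 18.9
Error = 0.0048 * 18.9
Error = 0.0907

0.0907


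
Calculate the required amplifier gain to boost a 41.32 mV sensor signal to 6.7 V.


Gain = Vout / Vin (converting to same units).
G = 6.7 V / 41.32 mV
G = 6700.0 mV / 41.32 mV
G = 162.15

162.15


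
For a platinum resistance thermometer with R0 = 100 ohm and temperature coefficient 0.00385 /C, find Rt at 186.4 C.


The RTD equation: Rt = R0 * (1 + alpha * T).
Rt = 100 * (1 + 0.00385 * 186.4)
Rt = 100 * (1 + 0.71764)
Rt = 100 * 1.71764
Rt = 171.764 ohm

171.764 ohm


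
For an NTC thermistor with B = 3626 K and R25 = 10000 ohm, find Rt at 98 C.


NTC thermistor equation: Rt = R25 * exp(B * (1/T - 1/T25)).
T in Kelvin: 371.15 K, T25 = 298.15 K
1/T - 1/T25 = 1/371.15 - 1/298.15 = -0.00065969
B * (1/T - 1/T25) = 3626 * -0.00065969 = -2.392
Rt = 10000 * exp(-2.392) = 914.4 ohm

914.4 ohm


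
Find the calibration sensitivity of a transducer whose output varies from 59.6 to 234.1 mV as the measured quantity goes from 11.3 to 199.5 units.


Sensitivity = (y2 - y1) / (x2 - x1).
S = (234.1 - 59.6) / (199.5 - 11.3)
S = 174.5 / 188.2
S = 0.9272 mV/unit

0.9272 mV/unit


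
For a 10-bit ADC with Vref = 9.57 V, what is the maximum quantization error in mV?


The maximum quantization error is +/- LSB/2.
LSB = Vref / 2^n = 9.57 / 1024 = 0.0093457 V
Max error = LSB / 2 = 0.0093457 / 2 = 0.00467285 V
Max error = 4.6729 mV

4.6729 mV


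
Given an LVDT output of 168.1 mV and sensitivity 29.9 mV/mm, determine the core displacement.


Displacement = Vout / sensitivity.
d = 168.1 / 29.9
d = 5.622 mm

5.622 mm


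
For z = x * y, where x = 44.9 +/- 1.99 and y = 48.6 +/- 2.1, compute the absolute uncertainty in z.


For a product z = x*y, the relative uncertainty is:
uz/z = sqrt((ux/x)^2 + (uy/y)^2)
Relative uncertainties: ux/x = 1.99/44.9 = 0.044321
uy/y = 2.1/48.6 = 0.04321
z = 44.9 * 48.6 = 2182.1
uz = 2182.1 * sqrt(0.044321^2 + 0.04321^2) = 135.071

135.071


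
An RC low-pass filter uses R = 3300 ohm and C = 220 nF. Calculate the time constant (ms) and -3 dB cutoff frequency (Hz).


Time constant: tau = R * C.
tau = 3300 * 2.20e-07 = 0.000726 s
tau = 0.726 ms
Cutoff frequency: fc = 1 / (2*pi*R*C).
fc = 1 / (2*pi*0.000726) = 219.22 Hz

tau = 0.726 ms, fc = 219.22 Hz


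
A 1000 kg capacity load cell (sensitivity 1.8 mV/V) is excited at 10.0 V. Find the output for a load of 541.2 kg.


Vout = rated_output * Vex * (load / capacity).
Vout = 1.8 * 10.0 * (541.2 / 1000)
Vout = 1.8 * 10.0 * 0.5412
Vout = 9.742 mV

9.742 mV


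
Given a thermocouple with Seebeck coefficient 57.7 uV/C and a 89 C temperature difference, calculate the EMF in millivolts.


The thermocouple output V = sensitivity * dT.
V = 57.7 uV/C * 89 C
V = 5135.3 uV
V = 5.135 mV

5.135 mV


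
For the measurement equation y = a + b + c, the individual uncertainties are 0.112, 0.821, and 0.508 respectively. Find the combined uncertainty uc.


For a sum of independent quantities, uc = sqrt(u1^2 + u2^2 + u3^2).
uc = sqrt(0.112^2 + 0.821^2 + 0.508^2)
uc = sqrt(0.012544 + 0.674041 + 0.258064)
uc = 0.9719

0.9719


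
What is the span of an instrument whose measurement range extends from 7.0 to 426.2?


Span = upper range - lower range.
Span = 426.2 - (7.0)
Span = 419.2

419.2


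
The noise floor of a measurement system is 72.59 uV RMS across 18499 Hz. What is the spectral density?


Noise spectral density = Vrms / sqrt(BW).
NSD = 72.59 / sqrt(18499)
NSD = 72.59 / 136.011
NSD = 0.5337 uV/sqrt(Hz)

0.5337 uV/sqrt(Hz)


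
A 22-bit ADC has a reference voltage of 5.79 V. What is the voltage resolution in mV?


The resolution (LSB) of an ADC is Vref / 2^n.
LSB = 5.79 / 2^22
LSB = 5.79 / 4194304
LSB = 1.38e-06 V = 0.00138044 mV

0.00138044 mV


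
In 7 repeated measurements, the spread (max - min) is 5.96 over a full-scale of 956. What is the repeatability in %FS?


Repeatability = (spread / full scale) * 100%.
R = (5.96 / 956) * 100
R = 0.623 %FS

0.623 %FS


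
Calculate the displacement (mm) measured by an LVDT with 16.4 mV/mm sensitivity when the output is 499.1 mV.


Displacement = Vout / sensitivity.
d = 499.1 / 16.4
d = 30.433 mm

30.433 mm


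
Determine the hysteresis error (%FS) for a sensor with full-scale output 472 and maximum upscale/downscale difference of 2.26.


Hysteresis = (max difference / full scale) * 100%.
H = (2.26 / 472) * 100
H = 0.479 %FS

0.479 %FS


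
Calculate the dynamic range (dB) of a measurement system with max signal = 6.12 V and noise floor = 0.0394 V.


Dynamic range = 20 * log10(Vmax / Vnoise).
DR = 20 * log10(6.12 / 0.0394)
DR = 20 * log10(155.33)
DR = 43.83 dB

43.83 dB


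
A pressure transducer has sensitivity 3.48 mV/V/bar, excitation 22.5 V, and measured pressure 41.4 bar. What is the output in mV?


Output = sensitivity * Vex * P.
Vout = 3.48 * 22.5 * 41.4
Vout = 78.3 * 41.4
Vout = 3241.62 mV

3241.62 mV


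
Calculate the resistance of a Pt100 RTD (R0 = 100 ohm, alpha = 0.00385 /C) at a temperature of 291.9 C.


The RTD equation: Rt = R0 * (1 + alpha * T).
Rt = 100 * (1 + 0.00385 * 291.9)
Rt = 100 * (1 + 1.123815)
Rt = 100 * 2.123815
Rt = 212.381 ohm

212.381 ohm


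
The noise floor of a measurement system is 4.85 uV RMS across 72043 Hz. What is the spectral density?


Noise spectral density = Vrms / sqrt(BW).
NSD = 4.85 / sqrt(72043)
NSD = 4.85 / 268.4083
NSD = 0.0181 uV/sqrt(Hz)

0.0181 uV/sqrt(Hz)


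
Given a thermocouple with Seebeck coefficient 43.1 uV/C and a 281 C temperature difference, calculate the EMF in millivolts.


The thermocouple output V = sensitivity * dT.
V = 43.1 uV/C * 281 C
V = 12111.1 uV
V = 12.111 mV

12.111 mV


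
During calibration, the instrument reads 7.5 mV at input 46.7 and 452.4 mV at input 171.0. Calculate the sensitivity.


Sensitivity = (y2 - y1) / (x2 - x1).
S = (452.4 - 7.5) / (171.0 - 46.7)
S = 444.9 / 124.3
S = 3.5792 mV/unit

3.5792 mV/unit


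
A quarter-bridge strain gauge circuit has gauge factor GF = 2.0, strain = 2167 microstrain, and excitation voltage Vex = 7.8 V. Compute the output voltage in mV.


Quarter bridge output: Vout = (GF * epsilon * Vex) / 4.
Vout = (2.0 * 2167e-6 * 7.8) / 4
Vout = 0.0338052 / 4 V
Vout = 0.0084513 V = 8.4513 mV

8.4513 mV


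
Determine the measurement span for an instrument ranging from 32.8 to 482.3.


Span = upper range - lower range.
Span = 482.3 - (32.8)
Span = 449.5

449.5


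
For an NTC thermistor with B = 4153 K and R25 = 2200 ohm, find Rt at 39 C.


NTC thermistor equation: Rt = R25 * exp(B * (1/T - 1/T25)).
T in Kelvin: 312.15 K, T25 = 298.15 K
1/T - 1/T25 = 1/312.15 - 1/298.15 = -0.00015043
B * (1/T - 1/T25) = 4153 * -0.00015043 = -0.6247
Rt = 2200 * exp(-0.6247) = 1177.9 ohm

1177.9 ohm


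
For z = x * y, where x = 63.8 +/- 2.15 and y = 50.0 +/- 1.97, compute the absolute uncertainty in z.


For a product z = x*y, the relative uncertainty is:
uz/z = sqrt((ux/x)^2 + (uy/y)^2)
Relative uncertainties: ux/x = 2.15/63.8 = 0.033699
uy/y = 1.97/50.0 = 0.0394
z = 63.8 * 50.0 = 3190.0
uz = 3190.0 * sqrt(0.033699^2 + 0.0394^2) = 165.388

165.388


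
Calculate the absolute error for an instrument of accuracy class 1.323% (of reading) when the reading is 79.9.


Absolute error = (accuracy% / 100) * reading.
Error = (1.323 / 100) * 79.9
Error = 0.01323 * 79.9
Error = 1.0571

1.0571


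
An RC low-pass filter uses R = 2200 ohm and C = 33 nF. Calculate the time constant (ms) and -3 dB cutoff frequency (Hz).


Time constant: tau = R * C.
tau = 2200 * 3.30e-08 = 7.26e-05 s
tau = 0.0726 ms
Cutoff frequency: fc = 1 / (2*pi*R*C).
fc = 1 / (2*pi*7.26e-05) = 2192.22 Hz

tau = 0.0726 ms, fc = 2192.22 Hz


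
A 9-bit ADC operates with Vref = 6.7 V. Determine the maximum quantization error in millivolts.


The maximum quantization error is +/- LSB/2.
LSB = Vref / 2^n = 6.7 / 512 = 0.01308594 V
Max error = LSB / 2 = 0.01308594 / 2 = 0.00654297 V
Max error = 6.543 mV

6.543 mV


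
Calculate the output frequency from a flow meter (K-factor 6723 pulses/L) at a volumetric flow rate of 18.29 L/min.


Frequency = K * Q / 60 (converting L/min to L/s).
f = 6723 * 18.29 / 60
f = 122963.67 / 60
f = 2049.39 Hz

2049.39 Hz


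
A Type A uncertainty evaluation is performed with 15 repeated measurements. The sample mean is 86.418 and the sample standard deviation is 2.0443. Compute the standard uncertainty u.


The standard uncertainty for Type A evaluation is u = s / sqrt(n).
u = 2.0443 / sqrt(15)
u = 2.0443 / 3.873
u = 0.5278

0.5278


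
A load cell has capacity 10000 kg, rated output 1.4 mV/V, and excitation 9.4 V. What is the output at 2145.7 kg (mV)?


Vout = rated_output * Vex * (load / capacity).
Vout = 1.4 * 9.4 * (2145.7 / 10000)
Vout = 1.4 * 9.4 * 0.21457
Vout = 2.824 mV

2.824 mV


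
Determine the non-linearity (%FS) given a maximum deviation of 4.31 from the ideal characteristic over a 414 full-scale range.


Linearity error = (max deviation / full scale) * 100%.
Linearity = (4.31 / 414) * 100
Linearity = 1.041 %FS

1.041 %FS


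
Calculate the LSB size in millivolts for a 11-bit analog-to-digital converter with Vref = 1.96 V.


The resolution (LSB) of an ADC is Vref / 2^n.
LSB = 1.96 / 2^11
LSB = 1.96 / 2048
LSB = 0.00095703 V = 0.95703125 mV

0.95703125 mV


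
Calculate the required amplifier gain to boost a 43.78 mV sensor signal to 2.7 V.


Gain = Vout / Vin (converting to same units).
G = 2.7 V / 43.78 mV
G = 2700.0 mV / 43.78 mV
G = 61.67

61.67


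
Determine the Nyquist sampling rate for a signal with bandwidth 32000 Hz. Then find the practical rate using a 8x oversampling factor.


By Nyquist theorem, fs_min = 2 * fmax.
fs_min = 2 * 32000 = 64000 Hz
Practical rate = 8 * fs_min = 8 * 64000 = 512000 Hz

fs_min = 64000 Hz, fs_practical = 512000 Hz


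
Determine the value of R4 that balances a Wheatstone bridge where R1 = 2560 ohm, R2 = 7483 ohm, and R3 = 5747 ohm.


At balance: R1*R4 = R2*R3, so R4 = R2*R3/R1.
R4 = 7483 * 5747 / 2560
R4 = 43004801 / 2560
R4 = 16798.75 ohm

16798.75 ohm


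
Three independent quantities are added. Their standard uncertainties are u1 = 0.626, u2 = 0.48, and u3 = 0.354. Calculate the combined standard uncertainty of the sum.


For a sum of independent quantities, uc = sqrt(u1^2 + u2^2 + u3^2).
uc = sqrt(0.626^2 + 0.48^2 + 0.354^2)
uc = sqrt(0.391876 + 0.2304 + 0.125316)
uc = 0.8646

0.8646


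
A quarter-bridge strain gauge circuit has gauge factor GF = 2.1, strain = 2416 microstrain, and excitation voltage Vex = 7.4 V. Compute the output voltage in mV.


Quarter bridge output: Vout = (GF * epsilon * Vex) / 4.
Vout = (2.1 * 2416e-6 * 7.4) / 4
Vout = 0.03754464 / 4 V
Vout = 0.00938616 V = 9.3862 mV

9.3862 mV


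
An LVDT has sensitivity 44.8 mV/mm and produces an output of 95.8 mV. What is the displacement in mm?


Displacement = Vout / sensitivity.
d = 95.8 / 44.8
d = 2.138 mm

2.138 mm


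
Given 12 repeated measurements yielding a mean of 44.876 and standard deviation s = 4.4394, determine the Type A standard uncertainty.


The standard uncertainty for Type A evaluation is u = s / sqrt(n).
u = 4.4394 / sqrt(12)
u = 4.4394 / 3.4641
u = 1.2815

1.2815


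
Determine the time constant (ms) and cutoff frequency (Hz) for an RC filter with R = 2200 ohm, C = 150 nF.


Time constant: tau = R * C.
tau = 2200 * 1.50e-07 = 0.00033 s
tau = 0.33 ms
Cutoff frequency: fc = 1 / (2*pi*R*C).
fc = 1 / (2*pi*0.00033) = 482.29 Hz

tau = 0.33 ms, fc = 482.29 Hz


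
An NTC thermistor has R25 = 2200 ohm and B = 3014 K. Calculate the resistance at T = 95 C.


NTC thermistor equation: Rt = R25 * exp(B * (1/T - 1/T25)).
T in Kelvin: 368.15 K, T25 = 298.15 K
1/T - 1/T25 = 1/368.15 - 1/298.15 = -0.00063773
B * (1/T - 1/T25) = 3014 * -0.00063773 = -1.9221
Rt = 2200 * exp(-1.9221) = 321.9 ohm

321.9 ohm


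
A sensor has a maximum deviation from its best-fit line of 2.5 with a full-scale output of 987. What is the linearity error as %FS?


Linearity error = (max deviation / full scale) * 100%.
Linearity = (2.5 / 987) * 100
Linearity = 0.253 %FS

0.253 %FS


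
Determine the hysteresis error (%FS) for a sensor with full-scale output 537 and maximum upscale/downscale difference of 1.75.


Hysteresis = (max difference / full scale) * 100%.
H = (1.75 / 537) * 100
H = 0.326 %FS

0.326 %FS


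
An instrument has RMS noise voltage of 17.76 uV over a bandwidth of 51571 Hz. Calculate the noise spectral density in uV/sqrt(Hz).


Noise spectral density = Vrms / sqrt(BW).
NSD = 17.76 / sqrt(51571)
NSD = 17.76 / 227.0925
NSD = 0.0782 uV/sqrt(Hz)

0.0782 uV/sqrt(Hz)


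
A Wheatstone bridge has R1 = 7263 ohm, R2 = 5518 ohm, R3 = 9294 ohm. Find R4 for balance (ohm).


At balance: R1*R4 = R2*R3, so R4 = R2*R3/R1.
R4 = 5518 * 9294 / 7263
R4 = 51284292 / 7263
R4 = 7061.03 ohm

7061.03 ohm


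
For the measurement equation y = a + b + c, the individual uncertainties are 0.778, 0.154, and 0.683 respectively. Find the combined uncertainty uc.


For a sum of independent quantities, uc = sqrt(u1^2 + u2^2 + u3^2).
uc = sqrt(0.778^2 + 0.154^2 + 0.683^2)
uc = sqrt(0.605284 + 0.023716 + 0.466489)
uc = 1.0467

1.0467


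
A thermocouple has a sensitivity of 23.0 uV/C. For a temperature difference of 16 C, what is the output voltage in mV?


The thermocouple output V = sensitivity * dT.
V = 23.0 uV/C * 16 C
V = 368.0 uV
V = 0.368 mV

0.368 mV


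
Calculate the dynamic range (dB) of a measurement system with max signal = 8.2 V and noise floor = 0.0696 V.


Dynamic range = 20 * log10(Vmax / Vnoise).
DR = 20 * log10(8.2 / 0.0696)
DR = 20 * log10(117.82)
DR = 41.42 dB

41.42 dB


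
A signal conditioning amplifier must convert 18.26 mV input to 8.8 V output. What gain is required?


Gain = Vout / Vin (converting to same units).
G = 8.8 V / 18.26 mV
G = 8800.0 mV / 18.26 mV
G = 481.93

481.93


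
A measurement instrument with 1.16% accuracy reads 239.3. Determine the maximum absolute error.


Absolute error = (accuracy% / 100) * reading.
Error = (1.16 / 100) * 239.3
Error = 0.0116 * 239.3
Error = 2.7759

2.7759


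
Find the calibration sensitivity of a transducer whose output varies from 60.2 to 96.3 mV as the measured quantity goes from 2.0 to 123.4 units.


Sensitivity = (y2 - y1) / (x2 - x1).
S = (96.3 - 60.2) / (123.4 - 2.0)
S = 36.1 / 121.4
S = 0.2974 mV/unit

0.2974 mV/unit


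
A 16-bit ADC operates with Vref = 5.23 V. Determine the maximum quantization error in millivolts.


The maximum quantization error is +/- LSB/2.
LSB = Vref / 2^n = 5.23 / 65536 = 7.98e-05 V
Max error = LSB / 2 = 7.98e-05 / 2 = 3.99e-05 V
Max error = 0.0399 mV

0.0399 mV


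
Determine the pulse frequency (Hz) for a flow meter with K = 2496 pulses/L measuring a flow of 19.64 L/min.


Frequency = K * Q / 60 (converting L/min to L/s).
f = 2496 * 19.64 / 60
f = 49021.44 / 60
f = 817.02 Hz

817.02 Hz


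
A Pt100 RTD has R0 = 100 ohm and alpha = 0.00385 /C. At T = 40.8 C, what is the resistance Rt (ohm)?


The RTD equation: Rt = R0 * (1 + alpha * T).
Rt = 100 * (1 + 0.00385 * 40.8)
Rt = 100 * (1 + 0.15708)
Rt = 100 * 1.15708
Rt = 115.708 ohm

115.708 ohm


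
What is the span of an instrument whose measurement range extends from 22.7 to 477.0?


Span = upper range - lower range.
Span = 477.0 - (22.7)
Span = 454.3

454.3


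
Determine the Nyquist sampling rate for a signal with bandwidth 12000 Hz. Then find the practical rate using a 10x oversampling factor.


By Nyquist theorem, fs_min = 2 * fmax.
fs_min = 2 * 12000 = 24000 Hz
Practical rate = 10 * fs_min = 10 * 24000 = 240000 Hz

fs_min = 24000 Hz, fs_practical = 240000 Hz


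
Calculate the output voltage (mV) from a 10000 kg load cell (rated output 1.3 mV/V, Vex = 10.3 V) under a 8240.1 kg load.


Vout = rated_output * Vex * (load / capacity).
Vout = 1.3 * 10.3 * (8240.1 / 10000)
Vout = 1.3 * 10.3 * 0.82401
Vout = 11.033 mV

11.033 mV


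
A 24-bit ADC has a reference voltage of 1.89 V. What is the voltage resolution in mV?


The resolution (LSB) of an ADC is Vref / 2^n.
LSB = 1.89 / 2^24
LSB = 1.89 / 16777216
LSB = 1.1e-07 V = 0.00011265 mV

0.00011265 mV


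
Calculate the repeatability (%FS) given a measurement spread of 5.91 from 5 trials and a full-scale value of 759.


Repeatability = (spread / full scale) * 100%.
R = (5.91 / 759) * 100
R = 0.779 %FS

0.779 %FS


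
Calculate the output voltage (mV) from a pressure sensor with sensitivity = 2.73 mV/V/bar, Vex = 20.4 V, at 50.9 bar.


Output = sensitivity * Vex * P.
Vout = 2.73 * 20.4 * 50.9
Vout = 55.692 * 50.9
Vout = 2834.72 mV

2834.72 mV


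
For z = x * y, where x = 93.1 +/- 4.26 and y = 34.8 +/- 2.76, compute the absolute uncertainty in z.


For a product z = x*y, the relative uncertainty is:
uz/z = sqrt((ux/x)^2 + (uy/y)^2)
Relative uncertainties: ux/x = 4.26/93.1 = 0.045757
uy/y = 2.76/34.8 = 0.07931
z = 93.1 * 34.8 = 3239.9
uz = 3239.9 * sqrt(0.045757^2 + 0.07931^2) = 296.654

296.654


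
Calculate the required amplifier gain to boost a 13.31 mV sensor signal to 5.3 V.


Gain = Vout / Vin (converting to same units).
G = 5.3 V / 13.31 mV
G = 5300.0 mV / 13.31 mV
G = 398.2

398.2


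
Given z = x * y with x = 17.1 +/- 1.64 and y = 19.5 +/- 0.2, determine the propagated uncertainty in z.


For a product z = x*y, the relative uncertainty is:
uz/z = sqrt((ux/x)^2 + (uy/y)^2)
Relative uncertainties: ux/x = 1.64/17.1 = 0.095906
uy/y = 0.2/19.5 = 0.010256
z = 17.1 * 19.5 = 333.5
uz = 333.5 * sqrt(0.095906^2 + 0.010256^2) = 32.162

32.162


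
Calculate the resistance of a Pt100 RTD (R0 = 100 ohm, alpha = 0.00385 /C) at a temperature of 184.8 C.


The RTD equation: Rt = R0 * (1 + alpha * T).
Rt = 100 * (1 + 0.00385 * 184.8)
Rt = 100 * (1 + 0.71148)
Rt = 100 * 1.71148
Rt = 171.148 ohm

171.148 ohm


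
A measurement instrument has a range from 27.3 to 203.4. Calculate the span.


Span = upper range - lower range.
Span = 203.4 - (27.3)
Span = 176.1

176.1


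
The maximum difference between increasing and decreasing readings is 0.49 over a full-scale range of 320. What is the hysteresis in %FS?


Hysteresis = (max difference / full scale) * 100%.
H = (0.49 / 320) * 100
H = 0.153 %FS

0.153 %FS


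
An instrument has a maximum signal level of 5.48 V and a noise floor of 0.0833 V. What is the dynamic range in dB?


Dynamic range = 20 * log10(Vmax / Vnoise).
DR = 20 * log10(5.48 / 0.0833)
DR = 20 * log10(65.79)
DR = 36.36 dB

36.36 dB


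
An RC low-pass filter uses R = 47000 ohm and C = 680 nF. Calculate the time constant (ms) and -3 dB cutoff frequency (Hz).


Time constant: tau = R * C.
tau = 47000 * 6.80e-07 = 0.03196 s
tau = 31.96 ms
Cutoff frequency: fc = 1 / (2*pi*R*C).
fc = 1 / (2*pi*0.03196) = 4.98 Hz

tau = 31.96 ms, fc = 4.98 Hz


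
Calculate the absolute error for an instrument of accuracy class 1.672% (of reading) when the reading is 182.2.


Absolute error = (accuracy% / 100) * reading.
Error = (1.672 / 100) * 182.2
Error = 0.01672 * 182.2
Error = 3.0464

3.0464


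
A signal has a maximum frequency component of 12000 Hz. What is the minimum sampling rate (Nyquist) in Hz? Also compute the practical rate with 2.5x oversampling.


By Nyquist theorem, fs_min = 2 * fmax.
fs_min = 2 * 12000 = 24000 Hz
Practical rate = 2.5 * fs_min = 2.5 * 24000 = 60000 Hz

fs_min = 24000 Hz, fs_practical = 60000 Hz


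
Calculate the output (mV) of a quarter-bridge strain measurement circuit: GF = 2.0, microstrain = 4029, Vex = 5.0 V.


Quarter bridge output: Vout = (GF * epsilon * Vex) / 4.
Vout = (2.0 * 4029e-6 * 5.0) / 4
Vout = 0.04029 / 4 V
Vout = 0.0100725 V = 10.0725 mV

10.0725 mV


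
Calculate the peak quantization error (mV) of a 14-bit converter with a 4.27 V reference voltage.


The maximum quantization error is +/- LSB/2.
LSB = Vref / 2^n = 4.27 / 16384 = 0.00026062 V
Max error = LSB / 2 = 0.00026062 / 2 = 0.00013031 V
Max error = 0.1303 mV

0.1303 mV


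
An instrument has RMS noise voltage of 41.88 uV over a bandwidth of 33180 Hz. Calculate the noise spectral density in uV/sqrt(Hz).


Noise spectral density = Vrms / sqrt(BW).
NSD = 41.88 / sqrt(33180)
NSD = 41.88 / 182.1538
NSD = 0.2299 uV/sqrt(Hz)

0.2299 uV/sqrt(Hz)


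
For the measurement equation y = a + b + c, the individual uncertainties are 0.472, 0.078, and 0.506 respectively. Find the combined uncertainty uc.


For a sum of independent quantities, uc = sqrt(u1^2 + u2^2 + u3^2).
uc = sqrt(0.472^2 + 0.078^2 + 0.506^2)
uc = sqrt(0.222784 + 0.006084 + 0.256036)
uc = 0.6964

0.6964


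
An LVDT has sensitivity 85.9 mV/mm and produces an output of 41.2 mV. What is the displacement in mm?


Displacement = Vout / sensitivity.
d = 41.2 / 85.9
d = 0.48 mm

0.48 mm


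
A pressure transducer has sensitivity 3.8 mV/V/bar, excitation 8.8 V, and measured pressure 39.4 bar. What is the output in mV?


Output = sensitivity * Vex * P.
Vout = 3.8 * 8.8 * 39.4
Vout = 33.44 * 39.4
Vout = 1317.54 mV

1317.54 mV


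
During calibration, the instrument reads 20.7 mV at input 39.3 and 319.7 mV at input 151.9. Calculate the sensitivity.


Sensitivity = (y2 - y1) / (x2 - x1).
S = (319.7 - 20.7) / (151.9 - 39.3)
S = 299.0 / 112.6
S = 2.6554 mV/unit

2.6554 mV/unit


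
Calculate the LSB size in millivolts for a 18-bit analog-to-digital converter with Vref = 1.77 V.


The resolution (LSB) of an ADC is Vref / 2^n.
LSB = 1.77 / 2^18
LSB = 1.77 / 262144
LSB = 6.75e-06 V = 0.00675201 mV

0.00675201 mV


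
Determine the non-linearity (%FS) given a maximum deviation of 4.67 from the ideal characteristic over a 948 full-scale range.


Linearity error = (max deviation / full scale) * 100%.
Linearity = (4.67 / 948) * 100
Linearity = 0.493 %FS

0.493 %FS


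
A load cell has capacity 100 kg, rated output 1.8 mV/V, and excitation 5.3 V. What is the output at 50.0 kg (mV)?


Vout = rated_output * Vex * (load / capacity).
Vout = 1.8 * 5.3 * (50.0 / 100)
Vout = 1.8 * 5.3 * 0.5
Vout = 4.77 mV

4.77 mV


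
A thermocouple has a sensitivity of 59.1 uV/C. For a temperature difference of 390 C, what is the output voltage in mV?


The thermocouple output V = sensitivity * dT.
V = 59.1 uV/C * 390 C
V = 23049.0 uV
V = 23.049 mV

23.049 mV


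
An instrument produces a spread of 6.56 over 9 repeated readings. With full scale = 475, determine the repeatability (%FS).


Repeatability = (spread / full scale) * 100%.
R = (6.56 / 475) * 100
R = 1.381 %FS

1.381 %FS


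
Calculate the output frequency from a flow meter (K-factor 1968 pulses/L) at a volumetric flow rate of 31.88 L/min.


Frequency = K * Q / 60 (converting L/min to L/s).
f = 1968 * 31.88 / 60
f = 62739.84 / 60
f = 1045.66 Hz

1045.66 Hz


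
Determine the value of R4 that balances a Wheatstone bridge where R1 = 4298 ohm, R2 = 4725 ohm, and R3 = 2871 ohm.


At balance: R1*R4 = R2*R3, so R4 = R2*R3/R1.
R4 = 4725 * 2871 / 4298
R4 = 13565475 / 4298
R4 = 3156.23 ohm

3156.23 ohm


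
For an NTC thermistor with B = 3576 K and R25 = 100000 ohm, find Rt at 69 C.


NTC thermistor equation: Rt = R25 * exp(B * (1/T - 1/T25)).
T in Kelvin: 342.15 K, T25 = 298.15 K
1/T - 1/T25 = 1/342.15 - 1/298.15 = -0.00043132
B * (1/T - 1/T25) = 3576 * -0.00043132 = -1.5424
Rt = 100000 * exp(-1.5424) = 21386.6 ohm

21386.6 ohm


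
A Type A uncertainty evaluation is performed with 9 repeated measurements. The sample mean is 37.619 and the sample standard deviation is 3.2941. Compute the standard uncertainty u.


The standard uncertainty for Type A evaluation is u = s / sqrt(n).
u = 3.2941 / sqrt(9)
u = 3.2941 / 3.0
u = 1.098

1.098


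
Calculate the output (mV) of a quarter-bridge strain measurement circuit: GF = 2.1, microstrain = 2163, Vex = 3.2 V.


Quarter bridge output: Vout = (GF * epsilon * Vex) / 4.
Vout = (2.1 * 2163e-6 * 3.2) / 4
Vout = 0.01453536 / 4 V
Vout = 0.00363384 V = 3.6338 mV

3.6338 mV


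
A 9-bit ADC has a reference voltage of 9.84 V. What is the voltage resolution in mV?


The resolution (LSB) of an ADC is Vref / 2^n.
LSB = 9.84 / 2^9
LSB = 9.84 / 512
LSB = 0.01921875 V = 19.21875 mV

19.21875 mV


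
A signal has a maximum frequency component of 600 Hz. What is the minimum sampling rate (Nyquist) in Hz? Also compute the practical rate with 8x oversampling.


By Nyquist theorem, fs_min = 2 * fmax.
fs_min = 2 * 600 = 1200 Hz
Practical rate = 8 * fs_min = 8 * 1200 = 9600 Hz

fs_min = 1200 Hz, fs_practical = 9600 Hz


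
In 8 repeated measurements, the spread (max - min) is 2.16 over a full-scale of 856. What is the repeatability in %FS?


Repeatability = (spread / full scale) * 100%.
R = (2.16 / 856) * 100
R = 0.252 %FS

0.252 %FS


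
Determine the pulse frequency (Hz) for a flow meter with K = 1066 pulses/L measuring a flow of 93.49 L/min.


Frequency = K * Q / 60 (converting L/min to L/s).
f = 1066 * 93.49 / 60
f = 99660.34 / 60
f = 1661.01 Hz

1661.01 Hz


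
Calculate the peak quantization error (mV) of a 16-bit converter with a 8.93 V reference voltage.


The maximum quantization error is +/- LSB/2.
LSB = Vref / 2^n = 8.93 / 65536 = 0.00013626 V
Max error = LSB / 2 = 0.00013626 / 2 = 6.813e-05 V
Max error = 0.0681 mV

0.0681 mV


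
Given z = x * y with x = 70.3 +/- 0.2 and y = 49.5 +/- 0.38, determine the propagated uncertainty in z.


For a product z = x*y, the relative uncertainty is:
uz/z = sqrt((ux/x)^2 + (uy/y)^2)
Relative uncertainties: ux/x = 0.2/70.3 = 0.002845
uy/y = 0.38/49.5 = 0.007677
z = 70.3 * 49.5 = 3479.8
uz = 3479.8 * sqrt(0.002845^2 + 0.007677^2) = 28.489

28.489


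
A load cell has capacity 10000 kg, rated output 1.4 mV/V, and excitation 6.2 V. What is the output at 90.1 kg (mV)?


Vout = rated_output * Vex * (load / capacity).
Vout = 1.4 * 6.2 * (90.1 / 10000)
Vout = 1.4 * 6.2 * 0.00901
Vout = 0.078 mV

0.078 mV
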